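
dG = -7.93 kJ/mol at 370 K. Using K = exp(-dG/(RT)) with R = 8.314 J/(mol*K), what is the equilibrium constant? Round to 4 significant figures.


dG is in kJ/mol; multiply by 1000 to match R in J/(mol*K).
RT = 8.314 * 370 = 3076.18 J/mol
exponent = -dG*1000 / (RT) = -(-7.93*1000) / 3076.18 = 2.57787256
K = exp(2.57787256)
K = 13.169092, rounded to 4 significant figures:

13.17


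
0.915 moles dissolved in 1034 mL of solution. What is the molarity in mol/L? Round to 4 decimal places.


Convert volume to liters: V_L = V_mL / 1000.
V_L = 1034 / 1000 = 1.034 L
M = n / V_L = 0.915 / 1.034
M = 0.88491296 mol/L, rounded to 4 dp:

0.8849 mol/L


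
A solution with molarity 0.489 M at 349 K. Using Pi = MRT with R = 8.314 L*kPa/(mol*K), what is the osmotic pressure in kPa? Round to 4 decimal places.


Osmotic pressure (van't Hoff): Pi = M*R*T.
RT = 8.314 * 349 = 2901.586
Pi = 0.489 * 2901.586
Pi = 1418.875554 kPa, rounded to 4 dp:

1418.8756 kPa


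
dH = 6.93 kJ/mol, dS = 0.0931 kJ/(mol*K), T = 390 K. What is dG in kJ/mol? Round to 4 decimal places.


Gibbs: dG = dH - T*dS (consistent units, dS already in kJ/(mol*K)).
T*dS = 390 * 0.0931 = 36.309
dG = 6.93 - (36.309)
dG = -29.379 kJ/mol, rounded to 4 dp:

-29.3790 kJ/mol


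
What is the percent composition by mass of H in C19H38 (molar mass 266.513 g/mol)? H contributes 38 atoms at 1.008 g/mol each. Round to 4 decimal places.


pct = 100 * (n_elem * M_elem) / M_total
mass_contribution = 38 * 1.008 = 38.304 g/mol
pct = 100 * 38.304 / 266.513
pct = 14.37228203 %, rounded to 4 dp:

14.3723 %


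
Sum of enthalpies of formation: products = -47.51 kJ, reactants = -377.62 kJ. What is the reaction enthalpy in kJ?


dH_rxn = sum(dH_f products) - sum(dH_f reactants)
dH_rxn = -47.51 - (-377.62)
dH_rxn = 330.11 kJ:

330.11 kJ


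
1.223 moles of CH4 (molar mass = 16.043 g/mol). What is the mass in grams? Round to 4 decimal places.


mass = n * M
mass = 1.223 * 16.043
mass = 19.620589 g, rounded to 4 dp:

19.6206 g


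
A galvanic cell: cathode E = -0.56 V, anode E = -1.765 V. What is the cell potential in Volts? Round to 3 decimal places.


Standard cell potential: E_cell = E_cathode - E_anode.
E_cell = -0.56 - (-1.765)
E_cell = 1.205 V, rounded to 3 dp:

1.205 V


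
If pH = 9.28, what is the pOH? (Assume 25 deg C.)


At 25 deg C, pH + pOH = 14.
pOH = 14 - pH = 14 - 9.28
pOH = 4.72:

4.72


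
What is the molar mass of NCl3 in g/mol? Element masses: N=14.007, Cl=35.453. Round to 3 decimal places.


M = sum(count * atomic_mass) over atoms.
M = 1*14.007 + 3*35.453
M = 14.007 + 106.359
M = 120.366 g/mol, rounded to 3 dp:

120.366 g/mol


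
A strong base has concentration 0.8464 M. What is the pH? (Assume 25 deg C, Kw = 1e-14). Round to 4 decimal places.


A strong base dissociates completely, so [OH-] equals the given concentration.
pOH = -log10([OH-]) = -log10(0.8464) = 0.072424
pH = 14 - pOH = 14 - 0.072424
pH = 13.927576, rounded to 4 dp:

13.9276


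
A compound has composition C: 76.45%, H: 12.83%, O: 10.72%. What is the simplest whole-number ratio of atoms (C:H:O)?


Assume 100 g of compound, divide each mass% by atomic mass to get moles, then normalize by the smallest to get a raw atom ratio.
Moles per 100 g: C: 76.45/12.011 = 6.365, H: 12.83/1.008 = 12.7282, O: 10.72/15.999 = 0.67
Raw ratio (divide by min = 0.67): C: 9.499, H: 18.996, O: 1.0
Multiply by 2 to clear fractions: C: 18.999 ~= 19, H: 37.992 ~= 38, O: 2.0 ~= 2
Reduce by GCD to get the simplest whole-number ratio:

19:38:2


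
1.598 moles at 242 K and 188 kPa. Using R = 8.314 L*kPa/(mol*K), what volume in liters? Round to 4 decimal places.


PV = nRT, solve for V = nRT / P.
nRT = 1.598 * 8.314 * 242 = 3215.1568
V = 3215.1568 / 188
V = 17.10189787 L, rounded to 4 dp:

17.1019 L


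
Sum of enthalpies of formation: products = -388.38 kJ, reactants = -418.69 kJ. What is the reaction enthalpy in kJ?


dH_rxn = sum(dH_f products) - sum(dH_f reactants)
dH_rxn = -388.38 - (-418.69)
dH_rxn = 30.31 kJ:

30.31 kJ


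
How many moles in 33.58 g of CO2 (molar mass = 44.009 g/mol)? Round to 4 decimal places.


n = mass / M
n = 33.58 / 44.009
n = 0.76302574 mol, rounded to 4 dp:

0.7630 mol


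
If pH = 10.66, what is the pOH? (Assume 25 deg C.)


At 25 deg C, pH + pOH = 14.
pOH = 14 - pH = 14 - 10.66
pOH = 3.34:

3.34


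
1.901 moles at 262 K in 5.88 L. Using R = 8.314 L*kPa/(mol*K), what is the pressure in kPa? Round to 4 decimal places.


PV = nRT, solve for P = nRT / V.
nRT = 1.901 * 8.314 * 262 = 4140.8875
P = 4140.8875 / 5.88
P = 704.23256803 kPa, rounded to 4 dp:

704.2326 kPa


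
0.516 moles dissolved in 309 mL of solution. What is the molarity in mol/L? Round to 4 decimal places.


Convert volume to liters: V_L = V_mL / 1000.
V_L = 309 / 1000 = 0.309 L
M = n / V_L = 0.516 / 0.309
M = 1.66990291 mol/L, rounded to 4 dp:

1.6699 mol/L


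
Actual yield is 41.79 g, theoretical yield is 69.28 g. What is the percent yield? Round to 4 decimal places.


% yield = 100 * actual / theoretical
% yield = 100 * 41.79 / 69.28
% yield = 60.3204388 %, rounded to 4 dp:

60.3204 %


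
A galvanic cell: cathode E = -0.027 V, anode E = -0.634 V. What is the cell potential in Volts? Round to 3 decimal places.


Standard cell potential: E_cell = E_cathode - E_anode.
E_cell = -0.027 - (-0.634)
E_cell = 0.607 V, rounded to 3 dp:

0.607 V


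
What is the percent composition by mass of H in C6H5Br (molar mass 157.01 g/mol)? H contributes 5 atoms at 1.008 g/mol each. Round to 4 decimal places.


pct = 100 * (n_elem * M_elem) / M_total
mass_contribution = 5 * 1.008 = 5.04 g/mol
pct = 100 * 5.04 / 157.01
pct = 3.20998663 %, rounded to 4 dp:

3.2100 %


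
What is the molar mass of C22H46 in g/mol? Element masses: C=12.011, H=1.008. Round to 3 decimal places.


M = sum(count * atomic_mass) over atoms.
M = 22*12.011 + 46*1.008
M = 264.242 + 46.368
M = 310.61 g/mol, rounded to 3 dp:

310.610 g/mol


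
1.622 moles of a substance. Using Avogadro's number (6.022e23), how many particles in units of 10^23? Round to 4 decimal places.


N = n * NA, then divide by 1e23 for the requested units.
N / 1e23 = n * 6.022
N / 1e23 = 1.622 * 6.022
N / 1e23 = 9.767684, rounded to 4 dp:

9.7677


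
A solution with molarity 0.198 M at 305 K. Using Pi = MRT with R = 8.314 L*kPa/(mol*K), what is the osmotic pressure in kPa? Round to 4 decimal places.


Osmotic pressure (van't Hoff): Pi = M*R*T.
RT = 8.314 * 305 = 2535.77
Pi = 0.198 * 2535.77
Pi = 502.08246 kPa, rounded to 4 dp:

502.0825 kPa


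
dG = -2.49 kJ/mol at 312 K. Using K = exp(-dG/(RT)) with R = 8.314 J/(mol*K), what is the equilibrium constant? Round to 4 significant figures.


dG is in kJ/mol; multiply by 1000 to match R in J/(mol*K).
RT = 8.314 * 312 = 2593.968 J/mol
exponent = -dG*1000 / (RT) = -(-2.49*1000) / 2593.968 = 0.95991932
K = exp(0.95991932)
K = 2.6114858, rounded to 4 significant figures:

2.611


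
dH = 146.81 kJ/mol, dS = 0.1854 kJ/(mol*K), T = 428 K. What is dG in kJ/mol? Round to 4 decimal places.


Gibbs: dG = dH - T*dS (consistent units, dS already in kJ/(mol*K)).
T*dS = 428 * 0.1854 = 79.3512
dG = 146.81 - (79.3512)
dG = 67.4588 kJ/mol, rounded to 4 dp:

67.4588 kJ/mol


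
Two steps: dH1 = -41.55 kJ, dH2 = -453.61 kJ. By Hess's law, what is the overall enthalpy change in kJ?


Hess's law: enthalpy is a state function, so add the step enthalpies.
dH_total = dH1 + dH2 = -41.55 + (-453.61)
dH_total = -495.16 kJ:

-495.16 kJ


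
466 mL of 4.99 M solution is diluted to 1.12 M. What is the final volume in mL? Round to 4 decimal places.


Dilution: M1*V1 = M2*V2, solve for V2.
V2 = M1*V1 / M2
V2 = 4.99 * 466 / 1.12
V2 = 2325.34 / 1.12
V2 = 2076.19642857 mL, rounded to 4 dp:

2076.1964 mL


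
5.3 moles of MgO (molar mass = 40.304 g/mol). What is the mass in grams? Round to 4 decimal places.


mass = n * M
mass = 5.3 * 40.304
mass = 213.6112 g, rounded to 4 dp:

213.6112 g


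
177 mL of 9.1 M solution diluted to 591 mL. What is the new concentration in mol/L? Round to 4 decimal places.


Dilution: M1*V1 = M2*V2, solve for M2.
M2 = M1*V1 / V2
M2 = 9.1 * 177 / 591
M2 = 1610.7 / 591
M2 = 2.72538071 mol/L, rounded to 4 dp:

2.7254 mol/L


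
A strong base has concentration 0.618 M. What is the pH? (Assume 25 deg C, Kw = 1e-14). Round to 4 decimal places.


A strong base dissociates completely, so [OH-] equals the given concentration.
pOH = -log10([OH-]) = -log10(0.618) = 0.209012
pH = 14 - pOH = 14 - 0.209012
pH = 13.790988, rounded to 4 dp:

13.7910


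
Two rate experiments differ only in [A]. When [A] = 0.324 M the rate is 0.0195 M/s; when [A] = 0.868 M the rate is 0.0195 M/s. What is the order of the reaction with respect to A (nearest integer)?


Rate is proportional to [A]^n, so rate2/rate1 = ([A]2/[A]1)^n. Take logs to solve for n.
rate2/rate1 = 0.0195 / 0.0195 = 1.0
[A]2/[A]1 = 0.868 / 0.324 = 2.679
n = ln(1.0) / ln(2.679) = 0.0
Nearest integer order:

0


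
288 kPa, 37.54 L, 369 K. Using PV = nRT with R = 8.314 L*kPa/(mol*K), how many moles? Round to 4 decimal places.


PV = nRT, solve for n = PV / (RT).
PV = 288 * 37.54 = 10811.52
RT = 8.314 * 369 = 3067.866
n = 10811.52 / 3067.866
n = 3.52411742 mol, rounded to 4 dp:

3.5241 mol


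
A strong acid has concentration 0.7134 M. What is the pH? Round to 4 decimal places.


A strong acid dissociates completely, so [H+] equals the given concentration.
pH = -log10([H+]) = -log10(0.7134)
pH = 0.14666689, rounded to 4 dp:

0.1467


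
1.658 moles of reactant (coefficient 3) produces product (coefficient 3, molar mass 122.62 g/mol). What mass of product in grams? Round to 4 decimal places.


Use the coefficient ratio to convert reactant moles to product moles, then multiply by the product's molar mass.
moles_P = moles_R * (coeff_P / coeff_R) = 1.658 * (3/3) = 1.658
mass_P = moles_P * M_P = 1.658 * 122.62
mass_P = 203.30396 g, rounded to 4 dp:

203.3040 g


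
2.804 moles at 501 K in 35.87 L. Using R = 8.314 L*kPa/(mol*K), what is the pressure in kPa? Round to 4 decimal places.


PV = nRT, solve for P = nRT / V.
nRT = 2.804 * 8.314 * 501 = 11679.5405
P = 11679.5405 / 35.87
P = 325.60748536 kPa, rounded to 4 dp:

325.6075 kPa


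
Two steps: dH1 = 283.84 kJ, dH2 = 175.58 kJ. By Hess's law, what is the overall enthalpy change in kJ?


Hess's law: enthalpy is a state function, so add the step enthalpies.
dH_total = dH1 + dH2 = 283.84 + (175.58)
dH_total = 459.42 kJ:

459.42 kJ


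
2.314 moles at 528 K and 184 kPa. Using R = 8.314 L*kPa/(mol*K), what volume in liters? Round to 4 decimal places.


PV = nRT, solve for V = nRT / P.
nRT = 2.314 * 8.314 * 528 = 10157.9787
V = 10157.9787 / 184
V = 55.20640598 L, rounded to 4 dp:

55.2064 L


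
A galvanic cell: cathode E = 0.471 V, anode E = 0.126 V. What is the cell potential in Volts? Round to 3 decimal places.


Standard cell potential: E_cell = E_cathode - E_anode.
E_cell = 0.471 - (0.126)
E_cell = 0.345 V, rounded to 3 dp:

0.345 V


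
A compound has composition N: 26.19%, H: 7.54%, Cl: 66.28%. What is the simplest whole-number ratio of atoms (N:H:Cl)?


Assume 100 g of compound, divide each mass% by atomic mass to get moles, then normalize by the smallest to get a raw atom ratio.
Moles per 100 g: N: 26.19/14.007 = 1.8698, H: 7.54/1.008 = 7.4802, Cl: 66.28/35.453 = 1.8695
Raw ratio (divide by min = 1.8695): N: 1.0, H: 4.001, Cl: 1.0
Multiply by 1 to clear fractions: N: 1.0 ~= 1, H: 4.001 ~= 4, Cl: 1.0 ~= 1
Reduce by GCD to get the simplest whole-number ratio:

1:4:1


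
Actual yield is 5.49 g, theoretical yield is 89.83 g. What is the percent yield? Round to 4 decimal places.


% yield = 100 * actual / theoretical
% yield = 100 * 5.49 / 89.83
% yield = 6.11154403 %, rounded to 4 dp:

6.1115 %


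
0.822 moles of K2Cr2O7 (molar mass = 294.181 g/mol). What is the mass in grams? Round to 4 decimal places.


mass = n * M
mass = 0.822 * 294.181
mass = 241.816782 g, rounded to 4 dp:

241.8168 g


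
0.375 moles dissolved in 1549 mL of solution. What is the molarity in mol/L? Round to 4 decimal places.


Convert volume to liters: V_L = V_mL / 1000.
V_L = 1549 / 1000 = 1.549 L
M = n / V_L = 0.375 / 1.549
M = 0.24209167 mol/L, rounded to 4 dp:

0.2421 mol/L


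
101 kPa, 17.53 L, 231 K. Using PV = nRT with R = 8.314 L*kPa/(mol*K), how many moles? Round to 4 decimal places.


PV = nRT, solve for n = PV / (RT).
PV = 101 * 17.53 = 1770.53
RT = 8.314 * 231 = 1920.534
n = 1770.53 / 1920.534
n = 0.92189464 mol, rounded to 4 dp:

0.9219 mol


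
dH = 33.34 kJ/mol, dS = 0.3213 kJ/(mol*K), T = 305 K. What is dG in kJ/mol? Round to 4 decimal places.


Gibbs: dG = dH - T*dS (consistent units, dS already in kJ/(mol*K)).
T*dS = 305 * 0.3213 = 97.9965
dG = 33.34 - (97.9965)
dG = -64.6565 kJ/mol, rounded to 4 dp:

-64.6565 kJ/mol


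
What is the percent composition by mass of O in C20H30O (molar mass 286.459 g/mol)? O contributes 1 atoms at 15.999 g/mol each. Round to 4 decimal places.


pct = 100 * (n_elem * M_elem) / M_total
mass_contribution = 1 * 15.999 = 15.999 g/mol
pct = 100 * 15.999 / 286.459
pct = 5.58509246 %, rounded to 4 dp:

5.5851 %


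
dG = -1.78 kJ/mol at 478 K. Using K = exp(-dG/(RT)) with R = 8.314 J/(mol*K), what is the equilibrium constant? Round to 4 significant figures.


dG is in kJ/mol; multiply by 1000 to match R in J/(mol*K).
RT = 8.314 * 478 = 3974.092 J/mol
exponent = -dG*1000 / (RT) = -(-1.78*1000) / 3974.092 = 0.44790106
K = exp(0.44790106)
K = 1.5650238, rounded to 4 significant figures:

1.565


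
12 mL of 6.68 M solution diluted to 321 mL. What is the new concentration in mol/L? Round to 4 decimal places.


Dilution: M1*V1 = M2*V2, solve for M2.
M2 = M1*V1 / V2
M2 = 6.68 * 12 / 321
M2 = 80.16 / 321
M2 = 0.24971963 mol/L, rounded to 4 dp:

0.2497 mol/L


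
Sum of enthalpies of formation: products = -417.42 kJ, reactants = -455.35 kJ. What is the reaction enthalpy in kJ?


dH_rxn = sum(dH_f products) - sum(dH_f reactants)
dH_rxn = -417.42 - (-455.35)
dH_rxn = 37.93 kJ:

37.93 kJ


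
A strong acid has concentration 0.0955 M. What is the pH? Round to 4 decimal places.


A strong acid dissociates completely, so [H+] equals the given concentration.
pH = -log10([H+]) = -log10(0.0955)
pH = 1.01999663, rounded to 4 dp:

1.0200


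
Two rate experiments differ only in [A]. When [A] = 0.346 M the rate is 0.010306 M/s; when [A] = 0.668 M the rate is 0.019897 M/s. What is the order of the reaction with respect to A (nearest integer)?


Rate is proportional to [A]^n, so rate2/rate1 = ([A]2/[A]1)^n. Take logs to solve for n.
rate2/rate1 = 0.019897 / 0.010306 = 1.9306
[A]2/[A]1 = 0.668 / 0.346 = 1.9306
n = ln(1.9306) / ln(1.9306) = 1.0
Nearest integer order:

1


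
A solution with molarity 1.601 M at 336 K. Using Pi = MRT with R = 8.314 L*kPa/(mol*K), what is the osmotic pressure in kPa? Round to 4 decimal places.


Osmotic pressure (van't Hoff): Pi = M*R*T.
RT = 8.314 * 336 = 2793.504
Pi = 1.601 * 2793.504
Pi = 4472.399904 kPa, rounded to 4 dp:

4472.3999 kPa


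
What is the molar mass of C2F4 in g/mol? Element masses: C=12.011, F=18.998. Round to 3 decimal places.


M = sum(count * atomic_mass) over atoms.
M = 2*12.011 + 4*18.998
M = 24.022 + 75.992
M = 100.014 g/mol, rounded to 3 dp:

100.014 g/mol


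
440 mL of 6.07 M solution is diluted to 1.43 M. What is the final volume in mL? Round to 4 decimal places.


Dilution: M1*V1 = M2*V2, solve for V2.
V2 = M1*V1 / M2
V2 = 6.07 * 440 / 1.43
V2 = 2670.8 / 1.43
V2 = 1867.69230769 mL, rounded to 4 dp:

1867.6923 mL


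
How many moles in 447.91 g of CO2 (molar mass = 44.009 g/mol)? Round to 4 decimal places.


n = mass / M
n = 447.91 / 44.009
n = 10.17769093 mol, rounded to 4 dp:

10.1777 mol


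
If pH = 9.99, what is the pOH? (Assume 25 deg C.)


At 25 deg C, pH + pOH = 14.
pOH = 14 - pH = 14 - 9.99
pOH = 4.01:

4.01


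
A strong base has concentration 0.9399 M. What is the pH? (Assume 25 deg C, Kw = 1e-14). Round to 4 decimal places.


A strong base dissociates completely, so [OH-] equals the given concentration.
pOH = -log10([OH-]) = -log10(0.9399) = 0.026918
pH = 14 - pOH = 14 - 0.026918
pH = 13.973082, rounded to 4 dp:

13.9731


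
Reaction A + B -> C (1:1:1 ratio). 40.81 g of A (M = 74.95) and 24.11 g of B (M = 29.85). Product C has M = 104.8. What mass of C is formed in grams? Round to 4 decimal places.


Find moles of each reactant; the smaller value is the limiting reagent in a 1:1:1 reaction, so moles_C equals moles of the limiter.
n_A = mass_A / M_A = 40.81 / 74.95 = 0.544496 mol
n_B = mass_B / M_B = 24.11 / 29.85 = 0.807705 mol
Limiting reagent: A (smaller), n_limiting = 0.544496 mol
mass_C = n_limiting * M_C = 0.544496 * 104.8
mass_C = 57.0631808 g, rounded to 4 dp:

57.0632 g


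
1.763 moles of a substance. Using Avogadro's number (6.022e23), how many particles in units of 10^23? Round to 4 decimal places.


N = n * NA, then divide by 1e23 for the requested units.
N / 1e23 = n * 6.022
N / 1e23 = 1.763 * 6.022
N / 1e23 = 10.616786, rounded to 4 dp:

10.6168


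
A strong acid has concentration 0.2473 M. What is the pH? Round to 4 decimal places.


A strong acid dissociates completely, so [H+] equals the given concentration.
pH = -log10([H+]) = -log10(0.2473)
pH = 0.60677588, rounded to 4 dp:

0.6068


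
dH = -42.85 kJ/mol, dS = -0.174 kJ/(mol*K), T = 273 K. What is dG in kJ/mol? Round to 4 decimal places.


Gibbs: dG = dH - T*dS (consistent units, dS already in kJ/(mol*K)).
T*dS = 273 * -0.174 = -47.502
dG = -42.85 - (-47.502)
dG = 4.652 kJ/mol, rounded to 4 dp:

4.6520 kJ/mol


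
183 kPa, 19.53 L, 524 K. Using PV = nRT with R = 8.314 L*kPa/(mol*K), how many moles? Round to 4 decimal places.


PV = nRT, solve for n = PV / (RT).
PV = 183 * 19.53 = 3573.99
RT = 8.314 * 524 = 4356.536
n = 3573.99 / 4356.536
n = 0.82037426 mol, rounded to 4 dp:

0.8204 mol


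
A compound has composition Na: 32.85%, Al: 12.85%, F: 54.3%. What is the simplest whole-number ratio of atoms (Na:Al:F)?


Assume 100 g of compound, divide each mass% by atomic mass to get moles, then normalize by the smallest to get a raw atom ratio.
Moles per 100 g: Na: 32.85/22.99 = 1.4289, Al: 12.85/26.982 = 0.4762, F: 54.3/18.998 = 2.8582
Raw ratio (divide by min = 0.4762): Na: 3.0, Al: 1.0, F: 6.002
Multiply by 1 to clear fractions: Na: 3.0 ~= 3, Al: 1.0 ~= 1, F: 6.002 ~= 6
Reduce by GCD to get the simplest whole-number ratio:

3:1:6


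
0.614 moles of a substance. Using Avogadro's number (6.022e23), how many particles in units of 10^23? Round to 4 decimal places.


N = n * NA, then divide by 1e23 for the requested units.
N / 1e23 = n * 6.022
N / 1e23 = 0.614 * 6.022
N / 1e23 = 3.697508, rounded to 4 dp:

3.6975


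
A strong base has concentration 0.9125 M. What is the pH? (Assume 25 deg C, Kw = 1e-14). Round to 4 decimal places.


A strong base dissociates completely, so [OH-] equals the given concentration.
pOH = -log10([OH-]) = -log10(0.9125) = 0.039767
pH = 14 - pOH = 14 - 0.039767
pH = 13.960233, rounded to 4 dp:

13.9602


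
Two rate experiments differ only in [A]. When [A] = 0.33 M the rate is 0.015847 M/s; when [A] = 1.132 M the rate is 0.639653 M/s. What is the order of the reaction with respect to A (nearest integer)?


Rate is proportional to [A]^n, so rate2/rate1 = ([A]2/[A]1)^n. Take logs to solve for n.
rate2/rate1 = 0.639653 / 0.015847 = 40.3643
[A]2/[A]1 = 1.132 / 0.33 = 3.4303
n = ln(40.3643) / ln(3.4303) = 3.0
Nearest integer order:

3


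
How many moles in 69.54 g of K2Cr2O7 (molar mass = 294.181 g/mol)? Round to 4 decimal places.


n = mass / M
n = 69.54 / 294.181
n = 0.23638508 mol, rounded to 4 dp:

0.2364 mol


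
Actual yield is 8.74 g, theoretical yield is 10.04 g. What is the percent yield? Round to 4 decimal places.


% yield = 100 * actual / theoretical
% yield = 100 * 8.74 / 10.04
% yield = 87.05179283 %, rounded to 4 dp:

87.0518 %


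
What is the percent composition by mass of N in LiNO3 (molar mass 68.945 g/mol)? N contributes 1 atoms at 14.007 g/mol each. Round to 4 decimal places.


pct = 100 * (n_elem * M_elem) / M_total
mass_contribution = 1 * 14.007 = 14.007 g/mol
pct = 100 * 14.007 / 68.945
pct = 20.31619407 %, rounded to 4 dp:

20.3162 %


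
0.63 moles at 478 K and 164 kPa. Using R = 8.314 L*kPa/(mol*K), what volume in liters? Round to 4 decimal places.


PV = nRT, solve for V = nRT / P.
nRT = 0.63 * 8.314 * 478 = 2503.678
V = 2503.678 / 164
V = 15.26632927 L, rounded to 4 dp:

15.2663 L


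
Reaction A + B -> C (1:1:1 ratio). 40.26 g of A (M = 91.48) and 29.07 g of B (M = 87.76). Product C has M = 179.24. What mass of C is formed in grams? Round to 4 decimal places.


Find moles of each reactant; the smaller value is the limiting reagent in a 1:1:1 reaction, so moles_C equals moles of the limiter.
n_A = mass_A / M_A = 40.26 / 91.48 = 0.440096 mol
n_B = mass_B / M_B = 29.07 / 87.76 = 0.331244 mol
Limiting reagent: B (smaller), n_limiting = 0.331244 mol
mass_C = n_limiting * M_C = 0.331244 * 179.24
mass_C = 59.37217456 g, rounded to 4 dp:

59.3722 g


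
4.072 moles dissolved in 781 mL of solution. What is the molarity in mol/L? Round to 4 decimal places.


Convert volume to liters: V_L = V_mL / 1000.
V_L = 781 / 1000 = 0.781 L
M = n / V_L = 4.072 / 0.781
M = 5.21382843 mol/L, rounded to 4 dp:

5.2138 mol/L


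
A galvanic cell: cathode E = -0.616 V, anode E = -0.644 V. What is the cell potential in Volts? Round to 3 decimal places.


Standard cell potential: E_cell = E_cathode - E_anode.
E_cell = -0.616 - (-0.644)
E_cell = 0.028 V, rounded to 3 dp:

0.028 V


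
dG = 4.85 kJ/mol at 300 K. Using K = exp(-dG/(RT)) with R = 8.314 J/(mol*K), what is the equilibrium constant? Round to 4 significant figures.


dG is in kJ/mol; multiply by 1000 to match R in J/(mol*K).
RT = 8.314 * 300 = 2494.2 J/mol
exponent = -dG*1000 / (RT) = -(4.85*1000) / 2494.2 = -1.94451127
K = exp(-1.94451127)
K = 0.14305712, rounded to 4 significant figures:

0.1431


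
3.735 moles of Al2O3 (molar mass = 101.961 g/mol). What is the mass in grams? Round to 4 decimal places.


mass = n * M
mass = 3.735 * 101.961
mass = 380.824335 g, rounded to 4 dp:

380.8243 g


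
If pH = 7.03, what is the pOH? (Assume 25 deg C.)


At 25 deg C, pH + pOH = 14.
pOH = 14 - pH = 14 - 7.03
pOH = 6.97:

6.97


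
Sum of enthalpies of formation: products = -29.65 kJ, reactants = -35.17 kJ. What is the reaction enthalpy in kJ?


dH_rxn = sum(dH_f products) - sum(dH_f reactants)
dH_rxn = -29.65 - (-35.17)
dH_rxn = 5.52 kJ:

5.52 kJ


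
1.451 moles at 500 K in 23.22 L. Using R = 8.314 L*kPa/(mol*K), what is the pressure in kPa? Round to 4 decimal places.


PV = nRT, solve for P = nRT / V.
nRT = 1.451 * 8.314 * 500 = 6031.807
P = 6031.807 / 23.22
P = 259.76774332 kPa, rounded to 4 dp:

259.7677 kPa


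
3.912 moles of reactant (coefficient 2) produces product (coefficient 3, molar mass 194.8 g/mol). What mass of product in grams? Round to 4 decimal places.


Use the coefficient ratio to convert reactant moles to product moles, then multiply by the product's molar mass.
moles_P = moles_R * (coeff_P / coeff_R) = 3.912 * (3/2) = 5.868
mass_P = moles_P * M_P = 5.868 * 194.8
mass_P = 1143.0864 g, rounded to 4 dp:

1143.0864 g


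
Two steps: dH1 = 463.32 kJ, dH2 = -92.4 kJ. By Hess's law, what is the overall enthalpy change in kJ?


Hess's law: enthalpy is a state function, so add the step enthalpies.
dH_total = dH1 + dH2 = 463.32 + (-92.4)
dH_total = 370.92 kJ:

370.92 kJ


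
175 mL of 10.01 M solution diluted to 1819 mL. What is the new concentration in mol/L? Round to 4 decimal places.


Dilution: M1*V1 = M2*V2, solve for M2.
M2 = M1*V1 / V2
M2 = 10.01 * 175 / 1819
M2 = 1751.75 / 1819
M2 = 0.96302914 mol/L, rounded to 4 dp:

0.9630 mol/L


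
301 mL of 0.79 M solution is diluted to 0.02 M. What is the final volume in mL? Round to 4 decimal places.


Dilution: M1*V1 = M2*V2, solve for V2.
V2 = M1*V1 / M2
V2 = 0.79 * 301 / 0.02
V2 = 237.79 / 0.02
V2 = 11889.5 mL, rounded to 4 dp:

11889.5000 mL


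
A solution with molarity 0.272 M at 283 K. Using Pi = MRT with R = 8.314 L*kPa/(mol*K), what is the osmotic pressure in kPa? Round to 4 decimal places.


Osmotic pressure (van't Hoff): Pi = M*R*T.
RT = 8.314 * 283 = 2352.862
Pi = 0.272 * 2352.862
Pi = 639.978464 kPa, rounded to 4 dp:

639.9785 kPa


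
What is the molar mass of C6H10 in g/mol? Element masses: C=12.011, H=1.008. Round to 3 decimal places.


M = sum(count * atomic_mass) over atoms.
M = 6*12.011 + 10*1.008
M = 72.066 + 10.08
M = 82.146 g/mol, rounded to 3 dp:

82.146 g/mol


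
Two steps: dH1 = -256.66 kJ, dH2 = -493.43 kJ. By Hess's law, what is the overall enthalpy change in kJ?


Hess's law: enthalpy is a state function, so add the step enthalpies.
dH_total = dH1 + dH2 = -256.66 + (-493.43)
dH_total = -750.09 kJ:

-750.09 kJ


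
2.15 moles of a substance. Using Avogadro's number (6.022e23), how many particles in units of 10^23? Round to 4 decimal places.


N = n * NA, then divide by 1e23 for the requested units.
N / 1e23 = n * 6.022
N / 1e23 = 2.15 * 6.022
N / 1e23 = 12.9473, rounded to 4 dp:

12.9473


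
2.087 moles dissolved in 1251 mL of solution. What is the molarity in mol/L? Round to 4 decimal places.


Convert volume to liters: V_L = V_mL / 1000.
V_L = 1251 / 1000 = 1.251 L
M = n / V_L = 2.087 / 1.251
M = 1.66826539 mol/L, rounded to 4 dp:

1.6683 mol/L


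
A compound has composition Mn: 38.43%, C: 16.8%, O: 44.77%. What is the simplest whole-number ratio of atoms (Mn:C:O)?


Assume 100 g of compound, divide each mass% by atomic mass to get moles, then normalize by the smallest to get a raw atom ratio.
Moles per 100 g: Mn: 38.43/54.938 = 0.6995, C: 16.8/12.011 = 1.3987, O: 44.77/15.999 = 2.7983
Raw ratio (divide by min = 0.6995): Mn: 1.0, C: 2.0, O: 4.0
Multiply by 1 to clear fractions: Mn: 1.0 ~= 1, C: 2.0 ~= 2, O: 4.0 ~= 4
Reduce by GCD to get the simplest whole-number ratio:

1:2:4


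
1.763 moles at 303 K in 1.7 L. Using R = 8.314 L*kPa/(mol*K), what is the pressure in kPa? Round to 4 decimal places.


PV = nRT, solve for P = nRT / V.
nRT = 1.763 * 8.314 * 303 = 4441.2473
P = 4441.2473 / 1.7
P = 2612.49841176 kPa, rounded to 4 dp:

2612.4984 kPa


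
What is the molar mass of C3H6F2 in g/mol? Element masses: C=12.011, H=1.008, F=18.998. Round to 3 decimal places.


M = sum(count * atomic_mass) over atoms.
M = 3*12.011 + 6*1.008 + 2*18.998
M = 36.033 + 6.048 + 37.996
M = 80.077 g/mol, rounded to 3 dp:

80.077 g/mol


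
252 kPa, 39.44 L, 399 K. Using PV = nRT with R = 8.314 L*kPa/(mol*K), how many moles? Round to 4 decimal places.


PV = nRT, solve for n = PV / (RT).
PV = 252 * 39.44 = 9938.88
RT = 8.314 * 399 = 3317.286
n = 9938.88 / 3317.286
n = 2.99608777 mol, rounded to 4 dp:

2.9961 mol


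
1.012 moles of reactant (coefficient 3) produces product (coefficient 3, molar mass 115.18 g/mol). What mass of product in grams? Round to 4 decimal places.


Use the coefficient ratio to convert reactant moles to product moles, then multiply by the product's molar mass.
moles_P = moles_R * (coeff_P / coeff_R) = 1.012 * (3/3) = 1.012
mass_P = moles_P * M_P = 1.012 * 115.18
mass_P = 116.56216 g, rounded to 4 dp:

116.5622 g


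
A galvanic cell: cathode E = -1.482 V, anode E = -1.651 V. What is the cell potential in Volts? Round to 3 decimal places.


Standard cell potential: E_cell = E_cathode - E_anode.
E_cell = -1.482 - (-1.651)
E_cell = 0.169 V, rounded to 3 dp:

0.169 V


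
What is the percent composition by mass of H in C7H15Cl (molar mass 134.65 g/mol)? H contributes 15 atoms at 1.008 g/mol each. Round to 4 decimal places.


pct = 100 * (n_elem * M_elem) / M_total
mass_contribution = 15 * 1.008 = 15.12 g/mol
pct = 100 * 15.12 / 134.65
pct = 11.22911251 %, rounded to 4 dp:

11.2291 %


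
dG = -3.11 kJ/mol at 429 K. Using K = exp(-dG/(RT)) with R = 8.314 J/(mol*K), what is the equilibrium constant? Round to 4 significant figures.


dG is in kJ/mol; multiply by 1000 to match R in J/(mol*K).
RT = 8.314 * 429 = 3566.706 J/mol
exponent = -dG*1000 / (RT) = -(-3.11*1000) / 3566.706 = 0.871953
K = exp(0.871953)
K = 2.391577, rounded to 4 significant figures:

2.392


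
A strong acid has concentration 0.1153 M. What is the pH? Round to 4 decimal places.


A strong acid dissociates completely, so [H+] equals the given concentration.
pH = -log10([H+]) = -log10(0.1153)
pH = 0.93817069, rounded to 4 dp:

0.9382


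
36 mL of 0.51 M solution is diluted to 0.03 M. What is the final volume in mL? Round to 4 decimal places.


Dilution: M1*V1 = M2*V2, solve for V2.
V2 = M1*V1 / M2
V2 = 0.51 * 36 / 0.03
V2 = 18.36 / 0.03
V2 = 612.0 mL, rounded to 4 dp:

612.0000 mL


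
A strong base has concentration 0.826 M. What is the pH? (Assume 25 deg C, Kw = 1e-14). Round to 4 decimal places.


A strong base dissociates completely, so [OH-] equals the given concentration.
pOH = -log10([OH-]) = -log10(0.826) = 0.08302
pH = 14 - pOH = 14 - 0.08302
pH = 13.91698, rounded to 4 dp:

13.9170


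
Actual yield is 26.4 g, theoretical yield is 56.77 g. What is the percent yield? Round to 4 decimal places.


% yield = 100 * actual / theoretical
% yield = 100 * 26.4 / 56.77
% yield = 46.50343491 %, rounded to 4 dp:

46.5034 %


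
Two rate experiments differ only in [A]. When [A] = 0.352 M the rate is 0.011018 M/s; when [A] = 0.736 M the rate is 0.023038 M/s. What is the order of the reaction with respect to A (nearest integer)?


Rate is proportional to [A]^n, so rate2/rate1 = ([A]2/[A]1)^n. Take logs to solve for n.
rate2/rate1 = 0.023038 / 0.011018 = 2.0909
[A]2/[A]1 = 0.736 / 0.352 = 2.0909
n = ln(2.0909) / ln(2.0909) = 1.0
Nearest integer order:

1


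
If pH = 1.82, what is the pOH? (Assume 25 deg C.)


At 25 deg C, pH + pOH = 14.
pOH = 14 - pH = 14 - 1.82
pOH = 12.18:

12.18


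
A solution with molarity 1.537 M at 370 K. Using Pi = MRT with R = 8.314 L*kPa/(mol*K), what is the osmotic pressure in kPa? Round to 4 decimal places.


Osmotic pressure (van't Hoff): Pi = M*R*T.
RT = 8.314 * 370 = 3076.18
Pi = 1.537 * 3076.18
Pi = 4728.08866 kPa, rounded to 4 dp:

4728.0887 kPa


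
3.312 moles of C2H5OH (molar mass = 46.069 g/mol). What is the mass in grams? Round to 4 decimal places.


mass = n * M
mass = 3.312 * 46.069
mass = 152.580528 g, rounded to 4 dp:

152.5805 g


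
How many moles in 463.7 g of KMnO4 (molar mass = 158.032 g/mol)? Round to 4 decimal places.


n = mass / M
n = 463.7 / 158.032
n = 2.93421586 mol, rounded to 4 dp:

2.9342 mol


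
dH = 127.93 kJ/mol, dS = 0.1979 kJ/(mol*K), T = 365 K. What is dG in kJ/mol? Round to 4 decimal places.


Gibbs: dG = dH - T*dS (consistent units, dS already in kJ/(mol*K)).
T*dS = 365 * 0.1979 = 72.2335
dG = 127.93 - (72.2335)
dG = 55.6965 kJ/mol, rounded to 4 dp:

55.6965 kJ/mol


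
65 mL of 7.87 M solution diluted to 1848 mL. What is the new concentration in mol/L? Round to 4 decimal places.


Dilution: M1*V1 = M2*V2, solve for M2.
M2 = M1*V1 / V2
M2 = 7.87 * 65 / 1848
M2 = 511.55 / 1848
M2 = 0.27681277 mol/L, rounded to 4 dp:

0.2768 mol/L


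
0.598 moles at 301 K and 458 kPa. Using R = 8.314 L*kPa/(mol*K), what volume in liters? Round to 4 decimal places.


PV = nRT, solve for V = nRT / P.
nRT = 0.598 * 8.314 * 301 = 1496.5034
V = 1496.5034 / 458
V = 3.26747467 L, rounded to 4 dp:

3.2675 L


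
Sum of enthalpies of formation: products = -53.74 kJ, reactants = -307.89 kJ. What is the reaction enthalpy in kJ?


dH_rxn = sum(dH_f products) - sum(dH_f reactants)
dH_rxn = -53.74 - (-307.89)
dH_rxn = 254.15 kJ:

254.15 kJ


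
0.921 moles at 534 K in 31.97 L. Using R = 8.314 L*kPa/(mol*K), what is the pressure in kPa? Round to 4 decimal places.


PV = nRT, solve for P = nRT / V.
nRT = 0.921 * 8.314 * 534 = 4088.9416
P = 4088.9416 / 31.97
P = 127.89933062 kPa, rounded to 4 dp:

127.8993 kPa


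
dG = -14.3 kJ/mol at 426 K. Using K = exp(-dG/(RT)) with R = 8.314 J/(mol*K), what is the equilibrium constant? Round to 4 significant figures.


dG is in kJ/mol; multiply by 1000 to match R in J/(mol*K).
RT = 8.314 * 426 = 3541.764 J/mol
exponent = -dG*1000 / (RT) = -(-14.3*1000) / 3541.764 = 4.0375361
K = exp(4.0375361)
K = 56.686501, rounded to 4 significant figures:

56.69


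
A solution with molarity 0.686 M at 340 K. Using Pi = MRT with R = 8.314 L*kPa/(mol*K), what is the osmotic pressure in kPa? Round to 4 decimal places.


Osmotic pressure (van't Hoff): Pi = M*R*T.
RT = 8.314 * 340 = 2826.76
Pi = 0.686 * 2826.76
Pi = 1939.15736 kPa, rounded to 4 dp:

1939.1574 kPa


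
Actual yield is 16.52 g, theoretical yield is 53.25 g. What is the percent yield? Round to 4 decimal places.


% yield = 100 * actual / theoretical
% yield = 100 * 16.52 / 53.25
% yield = 31.02347418 %, rounded to 4 dp:

31.0235 %


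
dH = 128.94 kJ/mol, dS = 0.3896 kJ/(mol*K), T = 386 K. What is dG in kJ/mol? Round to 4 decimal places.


Gibbs: dG = dH - T*dS (consistent units, dS already in kJ/(mol*K)).
T*dS = 386 * 0.3896 = 150.3856
dG = 128.94 - (150.3856)
dG = -21.4456 kJ/mol, rounded to 4 dp:

-21.4456 kJ/mol


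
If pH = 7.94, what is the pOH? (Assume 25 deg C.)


At 25 deg C, pH + pOH = 14.
pOH = 14 - pH = 14 - 7.94
pOH = 6.06:

6.06


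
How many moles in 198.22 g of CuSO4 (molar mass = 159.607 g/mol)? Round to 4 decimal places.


n = mass / M
n = 198.22 / 159.607
n = 1.24192548 mol, rounded to 4 dp:

1.2419 mol


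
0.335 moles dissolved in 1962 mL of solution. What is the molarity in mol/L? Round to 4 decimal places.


Convert volume to liters: V_L = V_mL / 1000.
V_L = 1962 / 1000 = 1.962 L
M = n / V_L = 0.335 / 1.962
M = 0.17074414 mol/L, rounded to 4 dp:

0.1707 mol/L


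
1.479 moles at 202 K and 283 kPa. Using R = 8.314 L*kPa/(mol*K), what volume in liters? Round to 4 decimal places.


PV = nRT, solve for V = nRT / P.
nRT = 1.479 * 8.314 * 202 = 2483.874
V = 2483.874 / 283
V = 8.77693993 L, rounded to 4 dp:

8.7769 L


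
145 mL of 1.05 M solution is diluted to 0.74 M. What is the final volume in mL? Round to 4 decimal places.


Dilution: M1*V1 = M2*V2, solve for V2.
V2 = M1*V1 / M2
V2 = 1.05 * 145 / 0.74
V2 = 152.25 / 0.74
V2 = 205.74324324 mL, rounded to 4 dp:

205.7432 mL


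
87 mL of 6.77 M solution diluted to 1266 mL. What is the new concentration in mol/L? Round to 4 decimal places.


Dilution: M1*V1 = M2*V2, solve for M2.
M2 = M1*V1 / V2
M2 = 6.77 * 87 / 1266
M2 = 588.99 / 1266
M2 = 0.46523697 mol/L, rounded to 4 dp:

0.4652 mol/L


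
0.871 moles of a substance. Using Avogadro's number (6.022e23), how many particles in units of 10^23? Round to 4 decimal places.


N = n * NA, then divide by 1e23 for the requested units.
N / 1e23 = n * 6.022
N / 1e23 = 0.871 * 6.022
N / 1e23 = 5.245162, rounded to 4 dp:

5.2452


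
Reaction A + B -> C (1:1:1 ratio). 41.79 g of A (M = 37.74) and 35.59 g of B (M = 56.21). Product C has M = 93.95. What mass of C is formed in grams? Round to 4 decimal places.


Find moles of each reactant; the smaller value is the limiting reagent in a 1:1:1 reaction, so moles_C equals moles of the limiter.
n_A = mass_A / M_A = 41.79 / 37.74 = 1.107313 mol
n_B = mass_B / M_B = 35.59 / 56.21 = 0.633161 mol
Limiting reagent: B (smaller), n_limiting = 0.633161 mol
mass_C = n_limiting * M_C = 0.633161 * 93.95
mass_C = 59.48547595 g, rounded to 4 dp:

59.4855 g


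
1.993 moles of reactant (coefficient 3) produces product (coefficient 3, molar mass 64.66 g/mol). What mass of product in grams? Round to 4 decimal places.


Use the coefficient ratio to convert reactant moles to product moles, then multiply by the product's molar mass.
moles_P = moles_R * (coeff_P / coeff_R) = 1.993 * (3/3) = 1.993
mass_P = moles_P * M_P = 1.993 * 64.66
mass_P = 128.86738 g, rounded to 4 dp:

128.8674 g


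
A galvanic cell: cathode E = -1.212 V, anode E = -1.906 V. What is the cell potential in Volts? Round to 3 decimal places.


Standard cell potential: E_cell = E_cathode - E_anode.
E_cell = -1.212 - (-1.906)
E_cell = 0.694 V, rounded to 3 dp:

0.694 V


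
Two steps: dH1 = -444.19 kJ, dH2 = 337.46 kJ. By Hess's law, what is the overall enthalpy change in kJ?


Hess's law: enthalpy is a state function, so add the step enthalpies.
dH_total = dH1 + dH2 = -444.19 + (337.46)
dH_total = -106.73 kJ:

-106.73 kJ


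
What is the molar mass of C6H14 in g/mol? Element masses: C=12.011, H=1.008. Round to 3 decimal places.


M = sum(count * atomic_mass) over atoms.
M = 6*12.011 + 14*1.008
M = 72.066 + 14.112
M = 86.178 g/mol, rounded to 3 dp:

86.178 g/mol


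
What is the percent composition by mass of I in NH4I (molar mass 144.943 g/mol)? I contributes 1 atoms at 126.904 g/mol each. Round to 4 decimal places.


pct = 100 * (n_elem * M_elem) / M_total
mass_contribution = 1 * 126.904 = 126.904 g/mol
pct = 100 * 126.904 / 144.943
pct = 87.55441794 %, rounded to 4 dp:

87.5544 %


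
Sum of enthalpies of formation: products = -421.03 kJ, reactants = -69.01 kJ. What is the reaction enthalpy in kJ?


dH_rxn = sum(dH_f products) - sum(dH_f reactants)
dH_rxn = -421.03 - (-69.01)
dH_rxn = -352.02 kJ:

-352.02 kJ


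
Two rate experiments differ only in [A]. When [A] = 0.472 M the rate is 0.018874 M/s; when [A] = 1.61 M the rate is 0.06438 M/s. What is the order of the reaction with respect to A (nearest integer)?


Rate is proportional to [A]^n, so rate2/rate1 = ([A]2/[A]1)^n. Take logs to solve for n.
rate2/rate1 = 0.06438 / 0.018874 = 3.411
[A]2/[A]1 = 1.61 / 0.472 = 3.411
n = ln(3.411) / ln(3.411) = 1.0
Nearest integer order:

1


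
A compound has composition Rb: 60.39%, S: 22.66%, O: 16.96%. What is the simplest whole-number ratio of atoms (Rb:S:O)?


Assume 100 g of compound, divide each mass% by atomic mass to get moles, then normalize by the smallest to get a raw atom ratio.
Moles per 100 g: Rb: 60.39/85.468 = 0.7066, S: 22.66/32.065 = 0.7067, O: 16.96/15.999 = 1.0601
Raw ratio (divide by min = 0.7066): Rb: 1.0, S: 1.0, O: 1.5
Multiply by 2 to clear fractions: Rb: 2.0 ~= 2, S: 2.0 ~= 2, O: 3.001 ~= 3
Reduce by GCD to get the simplest whole-number ratio:

2:2:3


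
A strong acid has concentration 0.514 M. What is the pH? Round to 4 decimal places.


A strong acid dissociates completely, so [H+] equals the given concentration.
pH = -log10([H+]) = -log10(0.514)
pH = 0.28903688, rounded to 4 dp:

0.2890


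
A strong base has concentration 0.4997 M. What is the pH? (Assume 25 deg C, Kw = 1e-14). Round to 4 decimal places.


A strong base dissociates completely, so [OH-] equals the given concentration.
pOH = -log10([OH-]) = -log10(0.4997) = 0.301291
pH = 14 - pOH = 14 - 0.301291
pH = 13.698709, rounded to 4 dp:

13.6987


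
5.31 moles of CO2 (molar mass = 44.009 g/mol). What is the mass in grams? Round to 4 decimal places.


mass = n * M
mass = 5.31 * 44.009
mass = 233.68779 g, rounded to 4 dp:

233.6878 g


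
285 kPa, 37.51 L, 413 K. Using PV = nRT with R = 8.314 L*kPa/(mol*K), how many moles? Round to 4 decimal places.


PV = nRT, solve for n = PV / (RT).
PV = 285 * 37.51 = 10690.35
RT = 8.314 * 413 = 3433.682
n = 10690.35 / 3433.682
n = 3.113378 mol, rounded to 4 dp:

3.1134 mol


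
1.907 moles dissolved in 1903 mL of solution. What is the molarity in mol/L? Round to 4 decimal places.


Convert volume to liters: V_L = V_mL / 1000.
V_L = 1903 / 1000 = 1.903 L
M = n / V_L = 1.907 / 1.903
M = 1.00210194 mol/L, rounded to 4 dp:

1.0021 mol/L


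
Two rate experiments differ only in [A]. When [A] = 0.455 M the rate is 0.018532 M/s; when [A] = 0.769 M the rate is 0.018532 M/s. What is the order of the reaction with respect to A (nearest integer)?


Rate is proportional to [A]^n, so rate2/rate1 = ([A]2/[A]1)^n. Take logs to solve for n.
rate2/rate1 = 0.018532 / 0.018532 = 1.0
[A]2/[A]1 = 0.769 / 0.455 = 1.6901
n = ln(1.0) / ln(1.6901) = 0.0
Nearest integer order:

0
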